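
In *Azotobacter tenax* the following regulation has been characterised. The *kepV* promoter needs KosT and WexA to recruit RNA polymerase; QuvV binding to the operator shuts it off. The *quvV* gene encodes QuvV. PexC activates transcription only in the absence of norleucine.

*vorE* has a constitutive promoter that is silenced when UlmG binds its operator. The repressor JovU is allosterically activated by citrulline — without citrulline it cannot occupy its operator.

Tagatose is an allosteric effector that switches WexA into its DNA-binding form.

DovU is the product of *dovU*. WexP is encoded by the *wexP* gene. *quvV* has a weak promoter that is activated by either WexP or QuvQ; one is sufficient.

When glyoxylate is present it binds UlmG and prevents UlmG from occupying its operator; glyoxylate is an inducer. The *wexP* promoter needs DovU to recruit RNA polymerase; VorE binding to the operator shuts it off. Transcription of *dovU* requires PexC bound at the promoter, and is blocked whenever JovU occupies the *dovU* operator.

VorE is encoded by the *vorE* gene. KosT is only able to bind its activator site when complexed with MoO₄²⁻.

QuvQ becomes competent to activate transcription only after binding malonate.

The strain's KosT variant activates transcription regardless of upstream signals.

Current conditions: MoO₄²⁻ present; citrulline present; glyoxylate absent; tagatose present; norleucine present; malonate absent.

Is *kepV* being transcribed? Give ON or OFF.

ON

Norleucine is present, so PexC is inactive.
Citrulline is present, so JovU is active.
With repressor JovU bound, *dovU* is not transcribed.
So DovU is not produced.
Glyoxylate is absent, so UlmG is active.
With repressor UlmG bound, *vorE* is not transcribed.
So VorE is not produced.
Required activator DovU is absent, so *wexP* is not transcribed.
So WexP is not produced.
Malonate is absent, so QuvQ is inactive.
No activator is available at the *quvV* promoter, so *quvV* is not transcribed.
So QuvV is not produced.
KosT is constitutively active in this strain.
Tagatose is present, so WexA is active.
No repressor is bound and KosT and WexA are active, so *kepV* is transcribed.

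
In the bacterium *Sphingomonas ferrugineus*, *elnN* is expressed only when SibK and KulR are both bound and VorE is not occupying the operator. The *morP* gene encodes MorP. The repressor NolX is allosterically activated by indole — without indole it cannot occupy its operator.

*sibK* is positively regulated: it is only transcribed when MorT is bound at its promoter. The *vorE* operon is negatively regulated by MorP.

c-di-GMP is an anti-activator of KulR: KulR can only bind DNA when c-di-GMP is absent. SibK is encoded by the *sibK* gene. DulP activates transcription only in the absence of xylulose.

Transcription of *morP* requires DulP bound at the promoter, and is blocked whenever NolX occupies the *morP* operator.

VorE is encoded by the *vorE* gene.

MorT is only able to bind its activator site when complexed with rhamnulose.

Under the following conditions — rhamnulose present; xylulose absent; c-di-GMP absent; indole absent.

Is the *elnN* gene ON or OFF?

ON

Indole is absent, so NolX is inactive.
Xylulose is absent, so DulP is active.
No repressor is bound and DulP is active, so *morP* is transcribed.
So MorP is produced and active.
With repressor MorP bound, *vorE* is not transcribed.
So VorE is not produced.
Rhamnulose is present, so MorT is active.
No repressor is bound and MorT is active, so *sibK* is transcribed.
So SibK is produced and active.
c-di-GMP is absent, so KulR is active.
No repressor is bound and SibK and KulR are active, so *elnN* is transcribed.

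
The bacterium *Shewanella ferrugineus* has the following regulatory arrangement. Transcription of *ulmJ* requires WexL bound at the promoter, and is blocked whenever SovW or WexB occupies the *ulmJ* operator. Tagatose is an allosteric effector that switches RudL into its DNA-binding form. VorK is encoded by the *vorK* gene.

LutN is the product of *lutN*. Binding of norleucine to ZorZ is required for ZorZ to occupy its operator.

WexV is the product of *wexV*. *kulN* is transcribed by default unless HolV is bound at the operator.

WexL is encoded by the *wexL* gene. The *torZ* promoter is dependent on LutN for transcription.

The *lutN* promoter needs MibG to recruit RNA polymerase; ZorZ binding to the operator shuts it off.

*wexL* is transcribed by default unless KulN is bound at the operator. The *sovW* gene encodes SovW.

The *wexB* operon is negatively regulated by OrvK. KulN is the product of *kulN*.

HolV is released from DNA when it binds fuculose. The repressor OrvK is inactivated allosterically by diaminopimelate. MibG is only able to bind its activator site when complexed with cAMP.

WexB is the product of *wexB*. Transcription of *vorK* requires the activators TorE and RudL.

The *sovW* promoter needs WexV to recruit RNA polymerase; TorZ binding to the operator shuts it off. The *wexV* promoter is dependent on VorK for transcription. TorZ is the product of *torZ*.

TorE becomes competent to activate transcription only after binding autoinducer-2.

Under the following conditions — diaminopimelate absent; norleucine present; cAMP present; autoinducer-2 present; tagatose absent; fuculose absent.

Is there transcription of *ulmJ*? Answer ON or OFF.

Fuculose is absent, so HolV is active.
With repressor HolV bound, *kulN* is not transcribed.
So KulN is not produced.
With no repressor bound, *wexL* is transcribed.
So WexL is produced and active.
cAMP is present, so MibG is active.
Norleucine is present, so ZorZ is active.
With repressor ZorZ bound, *lutN* is not transcribed.
So LutN is not produced.
Required activator LutN is absent, so *torZ* is not transcribed.
So TorZ is not produced.
Autoinducer-2 is present, so TorE is active.
Tagatose is absent, so RudL is inactive.
Required activator RudL is absent, so *vorK* is not transcribed.
So VorK is not produced.
Required activator VorK is absent, so *wexV* is not transcribed.
So WexV is not produced.
Required activator WexV is absent, so *sovW* is not transcribed.
So SovW is not produced.
Diaminopimelate is absent, so OrvK is active.
With repressor OrvK bound, *wexB* is not transcribed.
So WexB is not produced.
No repressor is bound and WexL is active, so *ulmJ* is transcribed.

ON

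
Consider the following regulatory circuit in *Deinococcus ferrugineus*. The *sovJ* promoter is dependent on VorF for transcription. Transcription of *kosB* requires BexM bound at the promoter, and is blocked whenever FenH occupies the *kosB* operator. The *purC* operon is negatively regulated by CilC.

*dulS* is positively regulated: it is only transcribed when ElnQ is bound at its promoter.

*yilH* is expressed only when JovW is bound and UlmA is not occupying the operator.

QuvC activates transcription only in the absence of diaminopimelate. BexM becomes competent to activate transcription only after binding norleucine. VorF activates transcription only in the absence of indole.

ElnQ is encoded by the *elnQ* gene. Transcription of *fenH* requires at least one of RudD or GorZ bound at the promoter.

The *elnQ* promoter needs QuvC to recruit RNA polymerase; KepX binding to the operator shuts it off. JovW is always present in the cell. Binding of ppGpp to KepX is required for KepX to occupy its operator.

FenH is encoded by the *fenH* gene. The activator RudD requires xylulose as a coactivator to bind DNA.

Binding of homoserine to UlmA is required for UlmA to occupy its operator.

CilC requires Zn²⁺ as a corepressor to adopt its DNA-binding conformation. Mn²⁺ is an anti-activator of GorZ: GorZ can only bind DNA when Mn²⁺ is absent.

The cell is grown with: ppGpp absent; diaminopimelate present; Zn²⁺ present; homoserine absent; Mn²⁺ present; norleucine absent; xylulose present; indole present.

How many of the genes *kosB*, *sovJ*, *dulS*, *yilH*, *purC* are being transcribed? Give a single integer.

Xylulose is present, so RudD is active.
Mn²⁺ is present, so GorZ is inactive.
Activator RudD is present, so *fenH* is transcribed.
So FenH is produced and active.
Norleucine is absent, so BexM is inactive.
With repressor FenH bound, *kosB* is not transcribed.
→ *kosB* is OFF.
Indole is present, so VorF is inactive.
Required activator VorF is absent, so *sovJ* is not transcribed.
→ *sovJ* is OFF.
ppGpp is absent, so KepX is inactive.
Diaminopimelate is present, so QuvC is inactive.
Required activator QuvC is absent, so *elnQ* is not transcribed.
So ElnQ is not produced.
Required activator ElnQ is absent, so *dulS* is not transcribed.
→ *dulS* is OFF.
JovW is produced constitutively and is active.
Homoserine is absent, so UlmA is inactive.
No repressor is bound and JovW is active, so *yilH* is transcribed.
→ *yilH* is ON.
Zn²⁺ is present, so CilC is active.
With repressor CilC bound, *purC* is not transcribed.
→ *purC* is OFF.
1 of the 5 genes is transcribed.

1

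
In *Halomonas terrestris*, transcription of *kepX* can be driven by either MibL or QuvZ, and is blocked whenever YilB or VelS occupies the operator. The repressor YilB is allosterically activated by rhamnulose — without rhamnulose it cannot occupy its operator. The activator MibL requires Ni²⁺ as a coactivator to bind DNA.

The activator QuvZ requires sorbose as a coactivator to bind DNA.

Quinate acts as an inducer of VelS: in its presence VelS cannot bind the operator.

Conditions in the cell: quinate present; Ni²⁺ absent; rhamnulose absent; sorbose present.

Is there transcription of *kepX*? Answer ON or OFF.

ON

Ni²⁺ is absent, so MibL is inactive.
Rhamnulose is absent, so YilB is inactive.
Sorbose is present, so QuvZ is active.
Quinate is present, so VelS is inactive.
Activator QuvZ is present, so *kepX* is transcribed.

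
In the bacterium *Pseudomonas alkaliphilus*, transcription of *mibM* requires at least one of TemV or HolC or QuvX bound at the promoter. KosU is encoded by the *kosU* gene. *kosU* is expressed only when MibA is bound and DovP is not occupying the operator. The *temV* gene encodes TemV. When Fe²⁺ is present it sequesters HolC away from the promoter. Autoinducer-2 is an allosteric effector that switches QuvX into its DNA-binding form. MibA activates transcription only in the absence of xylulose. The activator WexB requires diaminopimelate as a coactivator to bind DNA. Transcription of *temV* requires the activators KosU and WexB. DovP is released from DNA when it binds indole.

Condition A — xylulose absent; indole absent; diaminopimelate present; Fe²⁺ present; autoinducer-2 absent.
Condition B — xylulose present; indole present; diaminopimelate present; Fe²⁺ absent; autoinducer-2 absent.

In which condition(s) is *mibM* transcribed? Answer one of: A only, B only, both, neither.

Condition A:
Xylulose is absent, so MibA is active.
Indole is absent, so DovP is active.
With repressor DovP bound, *kosU* is not transcribed.
So KosU is not produced.
Diaminopimelate is present, so WexB is active.
Required activator KosU is absent, so *temV* is not transcribed.
So TemV is not produced.
Fe²⁺ is present, so HolC is inactive.
Autoinducer-2 is absent, so QuvX is inactive.
No activator is available at the *mibM* promoter, so *mibM* is not transcribed.
→ *mibM* is OFF in A.
Condition B:
Xylulose is present, so MibA is inactive.
Indole is present, so DovP is inactive.
Required activator MibA is absent, so *kosU* is not transcribed.
So KosU is not produced.
Diaminopimelate is present, so WexB is active.
Required activator KosU is absent, so *temV* is not transcribed.
So TemV is not produced.
Fe²⁺ is absent, so HolC is active.
Autoinducer-2 is absent, so QuvX is inactive.
Activator HolC is present, so *mibM* is transcribed.
→ *mibM* is ON in B.

B only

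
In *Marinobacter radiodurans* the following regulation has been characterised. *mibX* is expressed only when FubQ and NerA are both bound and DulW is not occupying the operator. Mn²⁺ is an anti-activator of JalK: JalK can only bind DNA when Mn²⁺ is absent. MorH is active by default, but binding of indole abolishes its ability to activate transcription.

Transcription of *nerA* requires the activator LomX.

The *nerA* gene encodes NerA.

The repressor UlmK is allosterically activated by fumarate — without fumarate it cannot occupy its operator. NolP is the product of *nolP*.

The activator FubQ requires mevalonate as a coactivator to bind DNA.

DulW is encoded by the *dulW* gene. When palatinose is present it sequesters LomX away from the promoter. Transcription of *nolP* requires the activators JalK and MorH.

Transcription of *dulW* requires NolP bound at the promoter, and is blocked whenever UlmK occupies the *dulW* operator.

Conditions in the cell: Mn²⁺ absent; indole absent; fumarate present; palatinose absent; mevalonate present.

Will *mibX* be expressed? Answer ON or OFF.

Mevalonate is present, so FubQ is active.
Fumarate is present, so UlmK is active.
Mn²⁺ is absent, so JalK is active.
Indole is absent, so MorH is active.
No repressor is bound and JalK and MorH are active, so *nolP* is transcribed.
So NolP is produced and active.
With repressor UlmK bound, *dulW* is not transcribed.
So DulW is not produced.
Palatinose is absent, so LomX is active.
No repressor is bound and LomX is active, so *nerA* is transcribed.
So NerA is produced and active.
No repressor is bound and FubQ and NerA are active, so *mibX* is transcribed.

ON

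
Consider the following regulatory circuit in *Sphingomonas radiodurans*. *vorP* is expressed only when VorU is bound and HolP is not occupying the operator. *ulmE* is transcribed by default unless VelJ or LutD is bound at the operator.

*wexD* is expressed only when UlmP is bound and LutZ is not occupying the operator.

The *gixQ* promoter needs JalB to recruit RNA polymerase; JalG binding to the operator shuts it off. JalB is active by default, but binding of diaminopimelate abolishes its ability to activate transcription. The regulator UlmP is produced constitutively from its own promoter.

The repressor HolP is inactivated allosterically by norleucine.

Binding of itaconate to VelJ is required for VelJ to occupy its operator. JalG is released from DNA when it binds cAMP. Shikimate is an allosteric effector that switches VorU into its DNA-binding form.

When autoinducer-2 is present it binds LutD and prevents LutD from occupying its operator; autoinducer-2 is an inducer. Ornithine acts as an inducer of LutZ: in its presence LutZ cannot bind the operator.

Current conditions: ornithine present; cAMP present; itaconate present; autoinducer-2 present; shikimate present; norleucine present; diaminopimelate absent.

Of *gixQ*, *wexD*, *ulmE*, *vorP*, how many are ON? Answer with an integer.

Diaminopimelate is absent, so JalB is active.
cAMP is present, so JalG is inactive.
No repressor is bound and JalB is active, so *gixQ* is transcribed.
→ *gixQ* is ON.
Ornithine is present, so LutZ is inactive.
UlmP is produced constitutively and is active.
No repressor is bound and UlmP is active, so *wexD* is transcribed.
→ *wexD* is ON.
Itaconate is present, so VelJ is active.
Autoinducer-2 is present, so LutD is inactive.
With repressor VelJ bound, *ulmE* is not transcribed.
→ *ulmE* is OFF.
Norleucine is present, so HolP is inactive.
Shikimate is present, so VorU is active.
No repressor is bound and VorU is active, so *vorP* is transcribed.
→ *vorP* is ON.
3 of the 4 genes are transcribed.

3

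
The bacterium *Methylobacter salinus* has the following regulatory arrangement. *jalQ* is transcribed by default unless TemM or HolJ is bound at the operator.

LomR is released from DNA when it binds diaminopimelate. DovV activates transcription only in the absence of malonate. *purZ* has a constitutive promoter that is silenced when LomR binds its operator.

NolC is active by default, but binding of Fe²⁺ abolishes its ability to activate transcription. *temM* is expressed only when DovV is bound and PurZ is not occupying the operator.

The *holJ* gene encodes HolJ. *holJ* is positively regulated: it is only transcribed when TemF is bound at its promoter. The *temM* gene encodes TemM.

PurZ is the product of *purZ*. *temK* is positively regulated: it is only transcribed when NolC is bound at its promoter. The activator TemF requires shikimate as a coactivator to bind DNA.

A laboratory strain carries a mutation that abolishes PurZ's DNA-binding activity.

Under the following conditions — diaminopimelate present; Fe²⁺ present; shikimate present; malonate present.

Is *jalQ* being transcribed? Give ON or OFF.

Malonate is present, so DovV is inactive.
PurZ is non-functional in this strain, so it has no effect.
Required activator DovV is absent, so *temM* is not transcribed.
So TemM is not produced.
Shikimate is present, so TemF is active.
No repressor is bound and TemF is active, so *holJ* is transcribed.
So HolJ is produced and active.
With repressor HolJ bound, *jalQ* is not transcribed.

OFF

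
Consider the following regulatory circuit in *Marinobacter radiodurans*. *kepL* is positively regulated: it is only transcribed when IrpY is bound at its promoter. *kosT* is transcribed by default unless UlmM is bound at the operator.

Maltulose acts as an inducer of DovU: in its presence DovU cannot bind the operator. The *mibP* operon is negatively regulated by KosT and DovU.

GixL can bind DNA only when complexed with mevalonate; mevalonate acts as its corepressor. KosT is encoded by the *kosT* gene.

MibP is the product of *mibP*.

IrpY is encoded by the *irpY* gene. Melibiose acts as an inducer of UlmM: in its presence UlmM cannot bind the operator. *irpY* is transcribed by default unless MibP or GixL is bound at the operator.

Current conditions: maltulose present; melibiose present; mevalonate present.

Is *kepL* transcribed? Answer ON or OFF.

Melibiose is present, so UlmM is inactive.
With no repressor bound, *kosT* is transcribed.
So KosT is produced and active.
Maltulose is present, so DovU is inactive.
With repressor KosT bound, *mibP* is not transcribed.
So MibP is not produced.
Mevalonate is present, so GixL is active.
With repressor GixL bound, *irpY* is not transcribed.
So IrpY is not produced.
Required activator IrpY is absent, so *kepL* is not transcribed.

OFF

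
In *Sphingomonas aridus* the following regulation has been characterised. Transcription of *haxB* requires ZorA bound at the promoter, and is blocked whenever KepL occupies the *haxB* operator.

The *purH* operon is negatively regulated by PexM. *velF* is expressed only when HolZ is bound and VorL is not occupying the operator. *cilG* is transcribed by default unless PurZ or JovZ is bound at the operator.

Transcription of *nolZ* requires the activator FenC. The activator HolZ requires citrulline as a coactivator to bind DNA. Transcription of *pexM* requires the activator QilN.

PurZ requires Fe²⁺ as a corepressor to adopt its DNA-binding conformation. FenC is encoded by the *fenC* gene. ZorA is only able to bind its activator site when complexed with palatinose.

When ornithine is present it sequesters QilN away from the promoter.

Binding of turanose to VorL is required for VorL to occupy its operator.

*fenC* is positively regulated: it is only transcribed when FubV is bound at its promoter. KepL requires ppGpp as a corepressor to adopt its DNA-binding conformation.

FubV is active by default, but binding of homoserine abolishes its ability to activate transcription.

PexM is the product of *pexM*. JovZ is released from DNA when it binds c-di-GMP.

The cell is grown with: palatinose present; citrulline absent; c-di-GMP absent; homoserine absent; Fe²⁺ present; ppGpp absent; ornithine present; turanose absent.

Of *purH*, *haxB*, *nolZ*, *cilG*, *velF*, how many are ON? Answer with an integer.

3

Ornithine is present, so QilN is inactive.
Required activator QilN is absent, so *pexM* is not transcribed.
So PexM is not produced.
With no repressor bound, *purH* is transcribed.
→ *purH* is ON.
Palatinose is present, so ZorA is active.
ppGpp is absent, so KepL is inactive.
No repressor is bound and ZorA is active, so *haxB* is transcribed.
→ *haxB* is ON.
Homoserine is absent, so FubV is active.
No repressor is bound and FubV is active, so *fenC* is transcribed.
So FenC is produced and active.
No repressor is bound and FenC is active, so *nolZ* is transcribed.
→ *nolZ* is ON.
Fe²⁺ is present, so PurZ is active.
c-di-GMP is absent, so JovZ is active.
With repressor PurZ bound, *cilG* is not transcribed.
→ *cilG* is OFF.
Turanose is absent, so VorL is inactive.
Citrulline is absent, so HolZ is inactive.
Required activator HolZ is absent, so *velF* is not transcribed.
→ *velF* is OFF.
3 of the 5 genes are transcribed.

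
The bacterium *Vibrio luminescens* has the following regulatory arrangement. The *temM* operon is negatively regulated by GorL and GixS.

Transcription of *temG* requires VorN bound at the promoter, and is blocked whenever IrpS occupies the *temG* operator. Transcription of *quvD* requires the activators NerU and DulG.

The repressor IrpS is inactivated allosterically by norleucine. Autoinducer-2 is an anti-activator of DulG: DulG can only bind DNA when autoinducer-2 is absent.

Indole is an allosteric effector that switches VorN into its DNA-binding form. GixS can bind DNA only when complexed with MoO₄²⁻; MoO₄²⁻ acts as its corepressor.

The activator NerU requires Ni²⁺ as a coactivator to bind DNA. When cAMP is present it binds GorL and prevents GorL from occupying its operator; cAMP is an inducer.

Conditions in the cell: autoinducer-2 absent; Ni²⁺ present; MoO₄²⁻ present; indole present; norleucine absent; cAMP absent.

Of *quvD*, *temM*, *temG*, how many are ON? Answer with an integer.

Ni²⁺ is present, so NerU is active.
Autoinducer-2 is absent, so DulG is active.
No repressor is bound and NerU and DulG are active, so *quvD* is transcribed.
→ *quvD* is ON.
cAMP is absent, so GorL is active.
MoO₄²⁻ is present, so GixS is active.
With repressor GorL bound, *temM* is not transcribed.
→ *temM* is OFF.
Indole is present, so VorN is active.
Norleucine is absent, so IrpS is active.
With repressor IrpS bound, *temG* is not transcribed.
→ *temG* is OFF.
1 of the 3 genes is transcribed.

1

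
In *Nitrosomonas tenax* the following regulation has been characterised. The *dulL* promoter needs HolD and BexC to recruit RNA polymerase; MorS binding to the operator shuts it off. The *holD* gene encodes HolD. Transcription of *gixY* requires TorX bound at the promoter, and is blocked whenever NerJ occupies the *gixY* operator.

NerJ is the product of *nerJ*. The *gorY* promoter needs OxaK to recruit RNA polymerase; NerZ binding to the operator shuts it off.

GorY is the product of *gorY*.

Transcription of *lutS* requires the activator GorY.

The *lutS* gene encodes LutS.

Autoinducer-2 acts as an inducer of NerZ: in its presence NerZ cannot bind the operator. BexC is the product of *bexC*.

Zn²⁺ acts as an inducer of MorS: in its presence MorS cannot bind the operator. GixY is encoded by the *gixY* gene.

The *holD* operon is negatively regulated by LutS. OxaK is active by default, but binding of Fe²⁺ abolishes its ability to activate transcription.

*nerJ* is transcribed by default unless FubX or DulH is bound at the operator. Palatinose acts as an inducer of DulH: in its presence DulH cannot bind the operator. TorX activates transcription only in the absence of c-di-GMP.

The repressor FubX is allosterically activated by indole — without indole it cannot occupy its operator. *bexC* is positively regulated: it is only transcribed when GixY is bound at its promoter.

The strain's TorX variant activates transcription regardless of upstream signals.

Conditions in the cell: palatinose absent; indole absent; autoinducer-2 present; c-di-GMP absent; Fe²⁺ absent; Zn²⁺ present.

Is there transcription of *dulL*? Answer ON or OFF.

Autoinducer-2 is present, so NerZ is inactive.
Fe²⁺ is absent, so OxaK is active.
No repressor is bound and OxaK is active, so *gorY* is transcribed.
So GorY is produced and active.
No repressor is bound and GorY is active, so *lutS* is transcribed.
So LutS is produced and active.
With repressor LutS bound, *holD* is not transcribed.
So HolD is not produced.
TorX is constitutively active in this strain.
Indole is absent, so FubX is inactive.
Palatinose is absent, so DulH is active.
With repressor DulH bound, *nerJ* is not transcribed.
So NerJ is not produced.
No repressor is bound and TorX is active, so *gixY* is transcribed.
So GixY is produced and active.
No repressor is bound and GixY is active, so *bexC* is transcribed.
So BexC is produced and active.
Zn²⁺ is present, so MorS is inactive.
Required activator HolD is absent, so *dulL* is not transcribed.

OFF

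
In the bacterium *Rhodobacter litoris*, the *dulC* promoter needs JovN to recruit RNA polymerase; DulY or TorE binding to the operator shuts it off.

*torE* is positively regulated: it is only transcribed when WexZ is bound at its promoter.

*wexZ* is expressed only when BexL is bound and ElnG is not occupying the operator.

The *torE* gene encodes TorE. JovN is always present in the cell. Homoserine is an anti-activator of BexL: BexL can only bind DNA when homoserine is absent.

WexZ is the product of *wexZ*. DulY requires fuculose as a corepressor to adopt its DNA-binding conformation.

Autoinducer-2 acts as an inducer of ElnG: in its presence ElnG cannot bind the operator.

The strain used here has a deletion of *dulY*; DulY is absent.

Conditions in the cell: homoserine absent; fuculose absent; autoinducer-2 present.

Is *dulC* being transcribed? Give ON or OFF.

OFF

DulY is non-functional in this strain, so it has no effect.
JovN is produced constitutively and is active.
Autoinducer-2 is present, so ElnG is inactive.
Homoserine is absent, so BexL is active.
No repressor is bound and BexL is active, so *wexZ* is transcribed.
So WexZ is produced and active.
No repressor is bound and WexZ is active, so *torE* is transcribed.
So TorE is produced and active.
With repressor TorE bound, *dulC* is not transcribed.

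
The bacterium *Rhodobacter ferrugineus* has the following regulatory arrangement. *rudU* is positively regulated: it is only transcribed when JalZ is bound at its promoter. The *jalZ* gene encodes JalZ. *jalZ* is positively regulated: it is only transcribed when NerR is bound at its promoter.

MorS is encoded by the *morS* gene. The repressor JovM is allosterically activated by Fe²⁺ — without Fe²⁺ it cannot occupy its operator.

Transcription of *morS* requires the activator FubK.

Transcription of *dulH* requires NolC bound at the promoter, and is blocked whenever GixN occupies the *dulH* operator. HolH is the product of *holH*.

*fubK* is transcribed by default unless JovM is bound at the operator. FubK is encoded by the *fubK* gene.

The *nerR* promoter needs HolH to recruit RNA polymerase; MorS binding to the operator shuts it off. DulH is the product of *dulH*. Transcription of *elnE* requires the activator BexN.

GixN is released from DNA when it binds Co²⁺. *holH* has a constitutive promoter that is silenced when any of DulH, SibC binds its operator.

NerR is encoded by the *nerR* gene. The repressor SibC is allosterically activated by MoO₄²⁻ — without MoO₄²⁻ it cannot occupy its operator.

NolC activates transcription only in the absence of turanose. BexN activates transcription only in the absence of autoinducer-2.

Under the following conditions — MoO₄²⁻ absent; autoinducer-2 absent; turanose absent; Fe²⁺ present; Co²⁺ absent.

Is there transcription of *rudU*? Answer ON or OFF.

Turanose is absent, so NolC is active.
Co²⁺ is absent, so GixN is active.
With repressor GixN bound, *dulH* is not transcribed.
So DulH is not produced.
MoO₄²⁻ is absent, so SibC is inactive.
With no repressor bound, *holH* is transcribed.
So HolH is produced and active.
Fe²⁺ is present, so JovM is active.
With repressor JovM bound, *fubK* is not transcribed.
So FubK is not produced.
Required activator FubK is absent, so *morS* is not transcribed.
So MorS is not produced.
No repressor is bound and HolH is active, so *nerR* is transcribed.
So NerR is produced and active.
No repressor is bound and NerR is active, so *jalZ* is transcribed.
So JalZ is produced and active.
No repressor is bound and JalZ is active, so *rudU* is transcribed.

ON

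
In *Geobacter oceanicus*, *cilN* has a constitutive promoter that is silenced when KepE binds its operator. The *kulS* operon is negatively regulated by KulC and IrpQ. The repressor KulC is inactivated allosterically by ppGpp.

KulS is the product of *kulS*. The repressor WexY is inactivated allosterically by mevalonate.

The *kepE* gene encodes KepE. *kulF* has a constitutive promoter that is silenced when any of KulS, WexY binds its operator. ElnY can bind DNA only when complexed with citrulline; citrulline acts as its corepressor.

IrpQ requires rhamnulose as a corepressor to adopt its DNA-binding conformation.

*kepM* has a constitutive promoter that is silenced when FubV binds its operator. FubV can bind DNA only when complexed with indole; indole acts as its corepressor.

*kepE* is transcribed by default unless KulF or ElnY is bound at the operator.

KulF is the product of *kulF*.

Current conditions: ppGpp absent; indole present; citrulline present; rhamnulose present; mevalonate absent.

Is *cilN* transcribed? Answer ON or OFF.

ON

ppGpp is absent, so KulC is active.
Rhamnulose is present, so IrpQ is active.
With repressor KulC bound, *kulS* is not transcribed.
So KulS is not produced.
Mevalonate is absent, so WexY is active.
With repressor WexY bound, *kulF* is not transcribed.
So KulF is not produced.
Citrulline is present, so ElnY is active.
With repressor ElnY bound, *kepE* is not transcribed.
So KepE is not produced.
With no repressor bound, *cilN* is transcribed.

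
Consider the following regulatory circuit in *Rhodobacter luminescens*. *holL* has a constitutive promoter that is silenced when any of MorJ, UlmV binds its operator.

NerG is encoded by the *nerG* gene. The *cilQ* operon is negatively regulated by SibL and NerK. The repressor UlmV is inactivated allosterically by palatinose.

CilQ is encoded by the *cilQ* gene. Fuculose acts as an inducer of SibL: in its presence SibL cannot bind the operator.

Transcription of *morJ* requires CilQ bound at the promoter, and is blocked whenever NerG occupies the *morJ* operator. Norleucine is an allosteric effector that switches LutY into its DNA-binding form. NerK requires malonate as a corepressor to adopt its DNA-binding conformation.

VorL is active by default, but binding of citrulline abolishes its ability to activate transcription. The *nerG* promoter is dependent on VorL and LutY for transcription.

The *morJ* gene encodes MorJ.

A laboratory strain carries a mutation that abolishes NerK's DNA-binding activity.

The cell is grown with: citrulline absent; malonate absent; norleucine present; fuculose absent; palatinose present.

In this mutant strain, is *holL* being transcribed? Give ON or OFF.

Fuculose is absent, so SibL is active.
NerK is non-functional in this strain, so it has no effect.
With repressor SibL bound, *cilQ* is not transcribed.
So CilQ is not produced.
Citrulline is absent, so VorL is active.
Norleucine is present, so LutY is active.
No repressor is bound and VorL and LutY are active, so *nerG* is transcribed.
So NerG is produced and active.
With repressor NerG bound, *morJ* is not transcribed.
So MorJ is not produced.
Palatinose is present, so UlmV is inactive.
With no repressor bound, *holL* is transcribed.

ON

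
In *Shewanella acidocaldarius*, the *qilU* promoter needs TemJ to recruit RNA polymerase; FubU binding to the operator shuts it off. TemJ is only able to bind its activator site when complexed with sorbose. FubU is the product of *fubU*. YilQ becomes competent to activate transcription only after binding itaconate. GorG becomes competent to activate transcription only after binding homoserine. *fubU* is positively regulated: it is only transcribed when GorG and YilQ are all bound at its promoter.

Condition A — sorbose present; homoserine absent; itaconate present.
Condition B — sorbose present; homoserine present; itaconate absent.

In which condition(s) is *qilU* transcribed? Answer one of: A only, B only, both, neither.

Condition A:
Sorbose is present, so TemJ is active.
Homoserine is absent, so GorG is inactive.
Itaconate is present, so YilQ is active.
Required activator GorG is absent, so *fubU* is not transcribed.
So FubU is not produced.
No repressor is bound and TemJ is active, so *qilU* is transcribed.
→ *qilU* is ON in A.
Condition B:
Sorbose is present, so TemJ is active.
Homoserine is present, so GorG is active.
Itaconate is absent, so YilQ is inactive.
Required activator YilQ is absent, so *fubU* is not transcribed.
So FubU is not produced.
No repressor is bound and TemJ is active, so *qilU* is transcribed.
→ *qilU* is ON in B.

both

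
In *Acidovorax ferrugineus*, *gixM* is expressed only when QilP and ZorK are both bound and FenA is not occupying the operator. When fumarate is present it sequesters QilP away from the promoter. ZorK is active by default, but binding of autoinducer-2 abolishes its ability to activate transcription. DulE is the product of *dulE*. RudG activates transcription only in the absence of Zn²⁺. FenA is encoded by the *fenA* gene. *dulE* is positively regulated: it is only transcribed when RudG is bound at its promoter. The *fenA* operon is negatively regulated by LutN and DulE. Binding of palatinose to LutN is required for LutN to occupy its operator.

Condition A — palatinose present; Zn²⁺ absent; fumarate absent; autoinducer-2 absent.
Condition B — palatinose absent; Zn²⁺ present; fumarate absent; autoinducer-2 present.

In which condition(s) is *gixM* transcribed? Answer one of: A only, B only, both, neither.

Condition A:
Palatinose is present, so LutN is active.
Zn²⁺ is absent, so RudG is active.
No repressor is bound and RudG is active, so *dulE* is transcribed.
So DulE is produced and active.
With repressor LutN bound, *fenA* is not transcribed.
So FenA is not produced.
Fumarate is absent, so QilP is active.
Autoinducer-2 is absent, so ZorK is active.
No repressor is bound and QilP and ZorK are active, so *gixM* is transcribed.
→ *gixM* is ON in A.
Condition B:
Palatinose is absent, so LutN is inactive.
Zn²⁺ is present, so RudG is inactive.
Required activator RudG is absent, so *dulE* is not transcribed.
So DulE is not produced.
With no repressor bound, *fenA* is transcribed.
So FenA is produced and active.
Fumarate is absent, so QilP is active.
Autoinducer-2 is present, so ZorK is inactive.
With repressor FenA bound, *gixM* is not transcribed.
→ *gixM* is OFF in B.

A only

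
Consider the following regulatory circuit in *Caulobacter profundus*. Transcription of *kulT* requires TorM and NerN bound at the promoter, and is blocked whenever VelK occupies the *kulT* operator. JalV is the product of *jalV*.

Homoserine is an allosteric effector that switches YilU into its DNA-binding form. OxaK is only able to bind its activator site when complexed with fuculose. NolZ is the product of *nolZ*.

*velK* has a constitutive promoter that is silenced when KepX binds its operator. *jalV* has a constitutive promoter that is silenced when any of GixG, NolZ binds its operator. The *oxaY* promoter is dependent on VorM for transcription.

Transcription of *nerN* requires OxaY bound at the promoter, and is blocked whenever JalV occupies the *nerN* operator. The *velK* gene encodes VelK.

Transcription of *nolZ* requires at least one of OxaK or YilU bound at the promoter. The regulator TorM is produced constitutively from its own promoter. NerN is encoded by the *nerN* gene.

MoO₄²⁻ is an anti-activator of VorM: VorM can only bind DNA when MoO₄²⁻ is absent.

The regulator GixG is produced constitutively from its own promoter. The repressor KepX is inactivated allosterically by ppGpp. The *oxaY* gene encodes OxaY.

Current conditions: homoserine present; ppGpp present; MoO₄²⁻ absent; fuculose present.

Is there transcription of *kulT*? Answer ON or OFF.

TorM is produced constitutively and is active.
GixG is produced constitutively and is active.
Fuculose is present, so OxaK is active.
Homoserine is present, so YilU is active.
Activator OxaK is present, so *nolZ* is transcribed.
So NolZ is produced and active.
With repressor GixG bound, *jalV* is not transcribed.
So JalV is not produced.
MoO₄²⁻ is absent, so VorM is active.
No repressor is bound and VorM is active, so *oxaY* is transcribed.
So OxaY is produced and active.
No repressor is bound and OxaY is active, so *nerN* is transcribed.
So NerN is produced and active.
ppGpp is present, so KepX is inactive.
With no repressor bound, *velK* is transcribed.
So VelK is produced and active.
With repressor VelK bound, *kulT* is not transcribed.

OFF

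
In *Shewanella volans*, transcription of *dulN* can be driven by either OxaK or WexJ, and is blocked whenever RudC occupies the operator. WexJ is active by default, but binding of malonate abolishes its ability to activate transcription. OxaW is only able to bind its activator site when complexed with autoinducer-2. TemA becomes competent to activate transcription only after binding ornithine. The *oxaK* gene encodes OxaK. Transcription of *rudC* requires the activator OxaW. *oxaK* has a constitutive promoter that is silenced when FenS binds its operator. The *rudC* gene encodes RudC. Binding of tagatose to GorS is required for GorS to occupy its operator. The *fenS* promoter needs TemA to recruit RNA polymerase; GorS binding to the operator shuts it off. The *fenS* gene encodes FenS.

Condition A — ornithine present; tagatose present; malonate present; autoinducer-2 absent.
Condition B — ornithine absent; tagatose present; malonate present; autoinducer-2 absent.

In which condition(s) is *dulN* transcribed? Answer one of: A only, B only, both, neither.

both

Condition A:
Ornithine is present, so TemA is active.
Tagatose is present, so GorS is active.
With repressor GorS bound, *fenS* is not transcribed.
So FenS is not produced.
With no repressor bound, *oxaK* is transcribed.
So OxaK is produced and active.
Malonate is present, so WexJ is inactive.
Autoinducer-2 is absent, so OxaW is inactive.
Required activator OxaW is absent, so *rudC* is not transcribed.
So RudC is not produced.
Activator OxaK is present, so *dulN* is transcribed.
→ *dulN* is ON in A.
Condition B:
Ornithine is absent, so TemA is inactive.
Tagatose is present, so GorS is active.
With repressor GorS bound, *fenS* is not transcribed.
So FenS is not produced.
With no repressor bound, *oxaK* is transcribed.
So OxaK is produced and active.
Malonate is present, so WexJ is inactive.
Autoinducer-2 is absent, so OxaW is inactive.
Required activator OxaW is absent, so *rudC* is not transcribed.
So RudC is not produced.
Activator OxaK is present, so *dulN* is transcribed.
→ *dulN* is ON in B.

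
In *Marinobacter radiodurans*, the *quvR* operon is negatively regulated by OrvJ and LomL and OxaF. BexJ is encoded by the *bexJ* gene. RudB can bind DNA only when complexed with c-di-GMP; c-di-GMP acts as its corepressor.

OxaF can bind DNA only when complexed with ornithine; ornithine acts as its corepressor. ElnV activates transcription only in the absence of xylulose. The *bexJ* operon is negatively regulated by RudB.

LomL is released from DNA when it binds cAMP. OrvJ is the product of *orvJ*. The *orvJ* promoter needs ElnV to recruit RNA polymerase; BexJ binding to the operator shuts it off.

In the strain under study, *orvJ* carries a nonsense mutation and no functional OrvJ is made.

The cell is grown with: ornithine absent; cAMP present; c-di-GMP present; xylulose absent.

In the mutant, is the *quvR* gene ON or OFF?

OrvJ is non-functional in this strain, so it has no effect.
cAMP is present, so LomL is inactive.
Ornithine is absent, so OxaF is inactive.
With no repressor bound, *quvR* is transcribed.

ON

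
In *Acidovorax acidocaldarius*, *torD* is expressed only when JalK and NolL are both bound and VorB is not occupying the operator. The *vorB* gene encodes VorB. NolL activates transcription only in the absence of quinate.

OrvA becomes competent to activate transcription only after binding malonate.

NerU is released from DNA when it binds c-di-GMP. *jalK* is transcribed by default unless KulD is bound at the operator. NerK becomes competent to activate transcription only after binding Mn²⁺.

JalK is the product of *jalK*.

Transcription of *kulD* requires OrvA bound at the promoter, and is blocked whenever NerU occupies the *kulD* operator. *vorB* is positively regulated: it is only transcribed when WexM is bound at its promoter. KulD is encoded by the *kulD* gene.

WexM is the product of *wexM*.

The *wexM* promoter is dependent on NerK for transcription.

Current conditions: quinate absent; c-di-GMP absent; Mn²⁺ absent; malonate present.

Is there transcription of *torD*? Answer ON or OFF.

Mn²⁺ is absent, so NerK is inactive.
Required activator NerK is absent, so *wexM* is not transcribed.
So WexM is not produced.
Required activator WexM is absent, so *vorB* is not transcribed.
So VorB is not produced.
Malonate is present, so OrvA is active.
c-di-GMP is absent, so NerU is active.
With repressor NerU bound, *kulD* is not transcribed.
So KulD is not produced.
With no repressor bound, *jalK* is transcribed.
So JalK is produced and active.
Quinate is absent, so NolL is active.
No repressor is bound and JalK and NolL are active, so *torD* is transcribed.

ON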